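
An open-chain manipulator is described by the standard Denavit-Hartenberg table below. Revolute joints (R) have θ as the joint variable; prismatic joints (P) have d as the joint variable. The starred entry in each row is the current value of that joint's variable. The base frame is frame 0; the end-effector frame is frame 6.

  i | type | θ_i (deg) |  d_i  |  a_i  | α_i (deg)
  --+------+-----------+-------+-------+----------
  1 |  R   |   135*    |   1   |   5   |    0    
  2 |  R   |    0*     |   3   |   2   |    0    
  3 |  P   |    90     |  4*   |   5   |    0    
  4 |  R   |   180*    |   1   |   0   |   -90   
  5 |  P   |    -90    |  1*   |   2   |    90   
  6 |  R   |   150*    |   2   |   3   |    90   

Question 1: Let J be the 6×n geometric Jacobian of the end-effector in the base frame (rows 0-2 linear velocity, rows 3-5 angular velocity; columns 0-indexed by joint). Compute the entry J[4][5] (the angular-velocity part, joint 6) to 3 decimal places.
-0.707

axis z_5 = (-0.7071,-0.7071,0.0000); lever o_n−o_5 = (-2.4749,-0.3536,-2.5981)
cross product → J_v[:, 5] = (1.8371,-1.8371,-1.5000)
J_ω[:, 5] = z_5
entry J[4][5] = -0.7071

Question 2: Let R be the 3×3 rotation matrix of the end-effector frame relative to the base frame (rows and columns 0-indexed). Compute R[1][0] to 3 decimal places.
0.354

End-effector x-axis (col 0 of R) = (-0.3536,0.3536,-0.8660)
R[1][0] = 0.3536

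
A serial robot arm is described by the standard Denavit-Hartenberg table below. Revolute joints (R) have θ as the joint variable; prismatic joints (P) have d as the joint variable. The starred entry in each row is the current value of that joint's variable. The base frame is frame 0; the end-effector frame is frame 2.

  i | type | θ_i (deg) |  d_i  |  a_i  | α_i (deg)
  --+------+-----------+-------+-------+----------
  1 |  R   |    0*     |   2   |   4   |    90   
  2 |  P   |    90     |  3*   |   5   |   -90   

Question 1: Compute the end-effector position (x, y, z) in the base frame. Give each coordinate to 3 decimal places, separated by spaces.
after link 1: o_1 = (4.0000, 0.0000, 2.0000)
after link 2: o_2 = (4.0000, -3.0000, 7.0000)

4.000 -3.000 7.000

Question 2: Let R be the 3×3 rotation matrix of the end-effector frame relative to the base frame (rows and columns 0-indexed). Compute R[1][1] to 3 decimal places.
1.000

End-effector y-axis (col 1 of R) = (-0.0000,1.0000,-0.0000)
R[1][1] = 1.0000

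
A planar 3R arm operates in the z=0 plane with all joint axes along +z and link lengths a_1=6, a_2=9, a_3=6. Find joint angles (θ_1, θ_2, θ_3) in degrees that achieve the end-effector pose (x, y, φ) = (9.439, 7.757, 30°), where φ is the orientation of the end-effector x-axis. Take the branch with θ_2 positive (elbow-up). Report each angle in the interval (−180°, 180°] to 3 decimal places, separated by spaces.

wrist centre = target − a_3·(cos φ, sin φ) = (4.2428, 4.7570)
cos θ_2 = (40.6308−6²−9²)/(2·6·9) = -0.7071; θ_2 = 135.0012° (elbow-up)
β = atan2(4.7570,4.2428) = 48.2697°; ψ = atan2(6.3638,-0.3641) = 93.2745°
θ_1 = β − ψ = -45.0049°
θ_3 = φ − θ_1 − θ_2 = -59.9964° (wrapped to (-180°,180°])

-45.005 135.001 -59.996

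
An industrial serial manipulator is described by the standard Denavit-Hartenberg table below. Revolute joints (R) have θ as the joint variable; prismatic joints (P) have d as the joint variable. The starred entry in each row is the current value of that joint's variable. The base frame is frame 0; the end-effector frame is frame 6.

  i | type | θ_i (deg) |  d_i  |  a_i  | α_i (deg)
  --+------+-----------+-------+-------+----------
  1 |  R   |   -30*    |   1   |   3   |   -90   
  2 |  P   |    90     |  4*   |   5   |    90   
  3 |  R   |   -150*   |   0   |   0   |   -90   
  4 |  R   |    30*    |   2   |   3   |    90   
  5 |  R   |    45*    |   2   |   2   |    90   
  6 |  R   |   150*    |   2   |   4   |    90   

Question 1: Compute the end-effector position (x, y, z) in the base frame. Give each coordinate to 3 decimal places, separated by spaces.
5.098 -0.719 0.491

after link 1: o_1 = (2.5981, -1.5000, 1.0000)
after link 2: o_2 = (4.5981, 1.9641, -4.0000)
after link 3: o_3 = (4.5981, 1.9641, -4.0000)
after link 4: o_4 = (1.7835, 0.0891, -2.7500)
after link 5: o_5 = (1.5026, -2.4474, -1.5304)
after link 6: o_6 = (5.0980, -0.7192, 0.4910)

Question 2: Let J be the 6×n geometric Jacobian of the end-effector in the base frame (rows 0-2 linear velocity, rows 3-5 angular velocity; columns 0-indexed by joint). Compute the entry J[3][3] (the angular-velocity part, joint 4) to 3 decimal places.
axis z_3 = (-0.4330,-0.7500,-0.5000); lever o_n−o_3 = (0.5000,-2.6833,4.4910)
cross product → J_v[:, 3] = (-4.7099,1.6947,1.5369)
J_ω[:, 3] = z_3
entry J[3][3] = -0.4330

-0.433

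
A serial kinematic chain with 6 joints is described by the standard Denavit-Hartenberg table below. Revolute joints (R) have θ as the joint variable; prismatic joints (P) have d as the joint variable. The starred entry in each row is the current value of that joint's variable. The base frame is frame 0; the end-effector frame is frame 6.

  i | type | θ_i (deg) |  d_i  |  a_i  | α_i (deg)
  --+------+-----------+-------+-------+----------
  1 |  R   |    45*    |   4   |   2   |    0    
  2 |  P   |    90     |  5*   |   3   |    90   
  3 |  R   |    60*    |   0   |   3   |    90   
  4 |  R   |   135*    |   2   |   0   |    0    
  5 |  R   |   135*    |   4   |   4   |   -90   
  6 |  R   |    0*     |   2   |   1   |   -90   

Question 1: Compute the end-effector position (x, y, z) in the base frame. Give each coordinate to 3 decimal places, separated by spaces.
-9.685 5.442 10.330

after link 1: o_1 = (1.4142, 1.4142, 4.0000)
after link 2: o_2 = (-0.7071, 3.5355, 9.0000)
after link 3: o_3 = (-1.7678, 4.5962, 11.5981)
after link 4: o_4 = (-2.9925, 5.8209, 10.5981)
after link 5: o_5 = (-8.2704, 5.4420, 8.5981)
after link 6: o_6 = (-9.6846, 5.4420, 10.3301)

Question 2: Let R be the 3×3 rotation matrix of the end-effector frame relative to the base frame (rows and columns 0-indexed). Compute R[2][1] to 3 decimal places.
-0.866

End-effector y-axis (col 1 of R) = (0.3536,-0.3536,-0.8660)
R[2][1] = -0.8660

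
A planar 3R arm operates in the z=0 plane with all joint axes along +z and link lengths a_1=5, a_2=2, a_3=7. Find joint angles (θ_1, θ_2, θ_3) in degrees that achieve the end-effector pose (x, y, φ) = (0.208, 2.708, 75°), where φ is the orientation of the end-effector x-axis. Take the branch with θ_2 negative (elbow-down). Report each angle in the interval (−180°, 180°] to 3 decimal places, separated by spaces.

-88.172 -119.991 -76.837

wrist centre = target − a_3·(cos φ, sin φ) = (-1.6037, -4.0535)
cos θ_2 = (19.0027−5²−2²)/(2·5·2) = -0.4999; θ_2 = -119.9912° (elbow-down)
β = atan2(-4.0535,-1.6037) = -111.5859°; ψ = atan2(-1.7322,4.0003) = -23.4137°
θ_1 = β − ψ = -88.1722°
θ_3 = φ − θ_1 − θ_2 = -76.8366° (wrapped to (-180°,180°])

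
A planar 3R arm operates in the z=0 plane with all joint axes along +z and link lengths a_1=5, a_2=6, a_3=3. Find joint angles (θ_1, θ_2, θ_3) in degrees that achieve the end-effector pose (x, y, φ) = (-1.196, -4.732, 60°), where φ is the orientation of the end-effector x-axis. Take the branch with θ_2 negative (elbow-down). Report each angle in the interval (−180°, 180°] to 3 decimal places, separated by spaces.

wrist centre = target − a_3·(cos φ, sin φ) = (-2.6960, -7.3301)
cos θ_2 = (60.9984−5²−6²)/(2·5·6) = -0.0000; θ_2 = -90.0015° (elbow-down)
β = atan2(-7.3301,-2.6960) = -110.1935°; ψ = atan2(-6.0000,4.9998) = -50.1953°
θ_1 = β − ψ = -59.9982°
θ_3 = φ − θ_1 − θ_2 = -150.0003° (wrapped to (-180°,180°])

-59.998 -90.001 -150.000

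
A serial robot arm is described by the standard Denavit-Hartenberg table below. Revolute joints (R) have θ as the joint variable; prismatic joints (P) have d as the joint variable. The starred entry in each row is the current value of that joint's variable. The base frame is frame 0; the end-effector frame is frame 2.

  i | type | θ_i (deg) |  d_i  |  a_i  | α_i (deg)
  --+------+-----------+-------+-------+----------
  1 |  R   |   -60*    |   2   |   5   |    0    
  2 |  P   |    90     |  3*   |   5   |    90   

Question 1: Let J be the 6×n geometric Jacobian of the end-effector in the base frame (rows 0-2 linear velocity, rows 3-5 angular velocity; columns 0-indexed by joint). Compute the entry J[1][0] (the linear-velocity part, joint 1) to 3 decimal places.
axis z_0 = ẑ; lever o_n−o_0 = (6.8301,-1.8301,5.0000)
cross product → J_v[:, 0] = (1.8301,6.8301,-0.0000)
J_ω[:, 0] = z_0
entry J[1][0] = 6.8301

6.830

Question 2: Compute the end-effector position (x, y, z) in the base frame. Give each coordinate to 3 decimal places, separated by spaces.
after link 1: o_1 = (2.5000, -4.3301, 2.0000)
after link 2: o_2 = (6.8301, -1.8301, 5.0000)

6.830 -1.830 5.000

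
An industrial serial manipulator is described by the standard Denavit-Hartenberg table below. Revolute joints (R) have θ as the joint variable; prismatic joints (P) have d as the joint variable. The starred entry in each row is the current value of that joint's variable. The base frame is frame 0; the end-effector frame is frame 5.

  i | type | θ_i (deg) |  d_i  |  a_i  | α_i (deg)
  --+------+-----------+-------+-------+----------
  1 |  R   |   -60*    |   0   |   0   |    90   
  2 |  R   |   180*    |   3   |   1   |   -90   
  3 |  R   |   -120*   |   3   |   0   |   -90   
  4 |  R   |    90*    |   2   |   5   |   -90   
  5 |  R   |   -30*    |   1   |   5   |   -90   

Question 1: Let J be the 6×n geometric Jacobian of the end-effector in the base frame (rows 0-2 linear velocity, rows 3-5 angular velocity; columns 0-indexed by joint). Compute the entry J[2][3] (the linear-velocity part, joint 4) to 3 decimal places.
axis z_3 = (-0.8660,0.5000,0.0000); lever o_n−o_3 = (-3.3971,3.1160,9.3301)
cross product → J_v[:, 3] = (4.6651,8.0801,-1.0000)
J_ω[:, 3] = z_3
entry J[2][3] = -1.0000

-1.000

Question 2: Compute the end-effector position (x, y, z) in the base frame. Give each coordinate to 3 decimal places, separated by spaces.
after link 1: o_1 = (0.0000, 0.0000, 0.0000)
after link 2: o_2 = (-3.0981, -0.6340, 0.0000)
after link 3: o_3 = (-3.0981, -0.6340, -3.0000)
after link 4: o_4 = (-4.8301, 0.3660, 2.0000)
after link 5: o_5 = (-6.4952, 2.4821, 6.3301)

-6.495 2.482 6.330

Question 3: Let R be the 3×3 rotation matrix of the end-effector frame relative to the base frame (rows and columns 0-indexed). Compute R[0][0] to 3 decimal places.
End-effector x-axis (col 0 of R) = (-0.4330,0.2500,0.8660)
R[0][0] = -0.4330

-0.433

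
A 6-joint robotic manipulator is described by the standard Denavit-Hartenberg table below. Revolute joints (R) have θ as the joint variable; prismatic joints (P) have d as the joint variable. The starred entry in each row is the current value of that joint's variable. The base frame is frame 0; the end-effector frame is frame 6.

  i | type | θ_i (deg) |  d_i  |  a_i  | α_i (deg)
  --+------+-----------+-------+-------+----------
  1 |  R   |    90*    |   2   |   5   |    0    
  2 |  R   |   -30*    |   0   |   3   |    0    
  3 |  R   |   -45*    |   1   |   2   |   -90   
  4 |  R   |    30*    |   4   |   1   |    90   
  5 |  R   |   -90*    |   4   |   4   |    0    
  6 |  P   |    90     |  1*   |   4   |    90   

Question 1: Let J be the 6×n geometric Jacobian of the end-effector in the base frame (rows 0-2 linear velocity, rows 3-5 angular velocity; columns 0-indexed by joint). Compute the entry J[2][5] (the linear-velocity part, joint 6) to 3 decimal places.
prismatic axis z_5 = (0.4830,0.1294,0.8660)
J_v[:, 5] = z_5; J_ω[:, 5] = (0,0,0)
entry J[2][5] = 0.8660

0.866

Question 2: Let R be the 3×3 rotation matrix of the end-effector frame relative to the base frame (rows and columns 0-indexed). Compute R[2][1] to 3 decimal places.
0.866

End-effector y-axis (col 1 of R) = (0.4830,0.1294,0.8660)
R[2][1] = 0.8660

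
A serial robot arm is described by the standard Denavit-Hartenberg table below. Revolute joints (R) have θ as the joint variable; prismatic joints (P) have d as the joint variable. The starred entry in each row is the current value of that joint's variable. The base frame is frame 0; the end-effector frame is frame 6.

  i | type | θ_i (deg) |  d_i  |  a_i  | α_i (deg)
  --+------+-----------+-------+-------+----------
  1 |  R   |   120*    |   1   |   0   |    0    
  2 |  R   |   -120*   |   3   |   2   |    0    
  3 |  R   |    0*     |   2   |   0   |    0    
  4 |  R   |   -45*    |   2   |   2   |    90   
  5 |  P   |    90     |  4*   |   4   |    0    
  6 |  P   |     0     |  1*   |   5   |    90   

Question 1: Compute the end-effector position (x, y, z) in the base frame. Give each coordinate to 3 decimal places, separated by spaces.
-0.121 -4.950 17.000

after link 1: o_1 = (0.0000, 0.0000, 1.0000)
after link 2: o_2 = (2.0000, 0.0000, 4.0000)
after link 3: o_3 = (2.0000, 0.0000, 6.0000)
after link 4: o_4 = (3.4142, -1.4142, 8.0000)
after link 5: o_5 = (0.5858, -4.2426, 12.0000)
after link 6: o_6 = (-0.1213, -4.9497, 17.0000)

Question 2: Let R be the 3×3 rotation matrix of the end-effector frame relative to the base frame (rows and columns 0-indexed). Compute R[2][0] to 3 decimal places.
End-effector x-axis (col 0 of R) = (0.0000,0.0000,1.0000)
R[2][0] = 1.0000

1.000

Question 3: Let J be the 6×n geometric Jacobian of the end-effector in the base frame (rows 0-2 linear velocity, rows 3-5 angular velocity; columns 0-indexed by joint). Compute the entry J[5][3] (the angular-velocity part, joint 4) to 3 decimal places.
1.000

axis z_3 = (0.0000,0.0000,1.0000); lever o_n−o_3 = (-2.1213,-4.9497,11.0000)
cross product → J_v[:, 3] = (4.9497,-2.1213,0.0000)
J_ω[:, 3] = z_3
entry J[5][3] = 1.0000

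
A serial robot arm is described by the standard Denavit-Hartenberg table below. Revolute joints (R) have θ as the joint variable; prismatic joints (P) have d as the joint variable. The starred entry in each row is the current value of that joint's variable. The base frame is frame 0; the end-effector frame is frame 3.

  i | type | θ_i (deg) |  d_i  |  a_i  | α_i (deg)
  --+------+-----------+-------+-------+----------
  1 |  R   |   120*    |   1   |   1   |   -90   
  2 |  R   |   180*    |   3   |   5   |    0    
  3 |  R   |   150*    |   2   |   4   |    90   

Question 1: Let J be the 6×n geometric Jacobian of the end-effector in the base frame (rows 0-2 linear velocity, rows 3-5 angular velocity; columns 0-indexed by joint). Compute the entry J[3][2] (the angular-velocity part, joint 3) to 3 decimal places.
axis z_2 = (-0.8660,-0.5000,0.0000); lever o_n−o_2 = (-3.4641,2.0000,2.0000)
cross product → J_v[:, 2] = (-1.0000,1.7321,-3.4641)
J_ω[:, 2] = z_2
entry J[3][2] = -0.8660

-0.866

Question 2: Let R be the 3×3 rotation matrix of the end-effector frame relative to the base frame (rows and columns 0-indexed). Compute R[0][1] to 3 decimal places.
End-effector y-axis (col 1 of R) = (-0.8660,-0.5000,0.0000)
R[0][1] = -0.8660

-0.866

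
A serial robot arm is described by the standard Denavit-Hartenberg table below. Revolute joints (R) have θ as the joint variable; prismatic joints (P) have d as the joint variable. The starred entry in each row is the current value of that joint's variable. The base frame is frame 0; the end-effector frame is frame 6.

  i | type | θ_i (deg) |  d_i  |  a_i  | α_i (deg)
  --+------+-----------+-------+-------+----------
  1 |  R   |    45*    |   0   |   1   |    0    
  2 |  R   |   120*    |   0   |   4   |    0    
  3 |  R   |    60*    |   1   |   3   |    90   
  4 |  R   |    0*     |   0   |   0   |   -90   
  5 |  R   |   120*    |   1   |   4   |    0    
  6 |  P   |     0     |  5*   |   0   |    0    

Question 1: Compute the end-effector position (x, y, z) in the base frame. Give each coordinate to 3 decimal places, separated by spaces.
after link 1: o_1 = (0.7071, 0.7071, 0.0000)
after link 2: o_2 = (-3.1566, 1.7424, 0.0000)
after link 3: o_3 = (-5.2779, -0.3789, 1.0000)
after link 4: o_4 = (-5.2779, -0.3789, 1.0000)
after link 5: o_5 = (-1.4142, -1.4142, 2.0000)
after link 6: o_6 = (-1.4142, -1.4142, 7.0000)

-1.414 -1.414 7.000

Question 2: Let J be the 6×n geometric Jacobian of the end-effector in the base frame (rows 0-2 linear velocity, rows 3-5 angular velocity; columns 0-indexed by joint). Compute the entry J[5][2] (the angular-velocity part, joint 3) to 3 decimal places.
1.000

axis z_2 = (0.0000,0.0000,1.0000); lever o_n−o_2 = (1.7424,-3.1566,7.0000)
cross product → J_v[:, 2] = (3.1566,1.7424,-0.0000)
J_ω[:, 2] = z_2
entry J[5][2] = 1.0000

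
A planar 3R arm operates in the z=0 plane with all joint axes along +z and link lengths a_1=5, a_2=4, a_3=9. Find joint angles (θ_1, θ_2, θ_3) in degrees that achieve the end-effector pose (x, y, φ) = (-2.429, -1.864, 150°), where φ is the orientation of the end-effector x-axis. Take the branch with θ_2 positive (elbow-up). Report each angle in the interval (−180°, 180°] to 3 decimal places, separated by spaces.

wrist centre = target − a_3·(cos φ, sin φ) = (5.3652, -6.3640)
cos θ_2 = (69.2862−5²−4²)/(2·5·4) = 0.7072; θ_2 = 44.9961° (elbow-up)
β = atan2(-6.3640,5.3652) = -49.8671°; ψ = atan2(2.8282,7.8286) = 19.8632°
θ_1 = β − ψ = -69.7303°
θ_3 = φ − θ_1 − θ_2 = 174.7342° (wrapped to (-180°,180°])

-69.730 44.996 174.734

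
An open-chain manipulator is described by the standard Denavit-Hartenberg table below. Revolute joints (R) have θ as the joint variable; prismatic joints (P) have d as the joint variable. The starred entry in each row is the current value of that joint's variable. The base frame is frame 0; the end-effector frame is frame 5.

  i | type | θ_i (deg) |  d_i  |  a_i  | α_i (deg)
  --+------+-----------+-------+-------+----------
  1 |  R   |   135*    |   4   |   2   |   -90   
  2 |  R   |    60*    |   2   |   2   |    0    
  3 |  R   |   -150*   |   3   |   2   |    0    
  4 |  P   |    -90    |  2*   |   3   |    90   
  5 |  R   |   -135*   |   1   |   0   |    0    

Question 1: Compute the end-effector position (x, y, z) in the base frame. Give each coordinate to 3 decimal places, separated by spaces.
-4.950 -4.950 3.268

after link 1: o_1 = (-1.4142, 1.4142, 4.0000)
after link 2: o_2 = (-3.5355, 0.7071, 2.2679)
after link 3: o_3 = (-5.6569, -1.4142, 4.2679)
after link 4: o_4 = (-4.9497, -4.9497, 4.2679)
after link 5: o_5 = (-4.9497, -4.9497, 3.2679)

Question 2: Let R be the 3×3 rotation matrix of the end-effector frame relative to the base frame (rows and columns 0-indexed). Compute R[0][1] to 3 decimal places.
End-effector y-axis (col 1 of R) = (1.0000,-0.0000,-0.0000)
R[0][1] = 1.0000

1.000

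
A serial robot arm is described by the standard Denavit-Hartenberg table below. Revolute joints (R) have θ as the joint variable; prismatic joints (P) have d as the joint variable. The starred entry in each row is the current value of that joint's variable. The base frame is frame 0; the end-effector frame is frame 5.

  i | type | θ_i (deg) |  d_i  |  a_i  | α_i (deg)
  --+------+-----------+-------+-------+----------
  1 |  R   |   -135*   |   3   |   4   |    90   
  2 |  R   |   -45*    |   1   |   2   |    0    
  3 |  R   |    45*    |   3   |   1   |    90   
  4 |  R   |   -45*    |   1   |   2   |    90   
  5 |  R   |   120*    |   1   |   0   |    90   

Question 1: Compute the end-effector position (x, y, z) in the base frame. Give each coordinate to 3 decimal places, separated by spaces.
after link 1: o_1 = (-2.8284, -2.8284, 3.0000)
after link 2: o_2 = (-4.5355, -3.1213, 1.5858)
after link 3: o_3 = (-7.3640, -1.7071, 1.5858)
after link 4: o_4 = (-7.3640, -3.7071, 0.5858)
after link 5: o_5 = (-6.3640, -3.7071, 0.5858)

-6.364 -3.707 0.586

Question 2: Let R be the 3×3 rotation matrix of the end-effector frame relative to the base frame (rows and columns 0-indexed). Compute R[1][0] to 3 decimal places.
0.500

End-effector x-axis (col 0 of R) = (-0.0000,0.5000,-0.8660)
R[1][0] = 0.5000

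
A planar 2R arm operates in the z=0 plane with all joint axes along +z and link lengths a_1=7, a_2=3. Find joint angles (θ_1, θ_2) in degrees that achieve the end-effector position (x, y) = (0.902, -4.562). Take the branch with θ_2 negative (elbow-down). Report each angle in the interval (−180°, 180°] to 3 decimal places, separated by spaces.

-60.000 -150.004

cos θ_2 = (21.6254−7²−3²)/(2·7·3) = -0.8661; θ_2 = -150.0041° (elbow-down)
β = atan2(-4.5620,0.9020) = -78.8157°; ψ = atan2(-1.4998,4.4018) = -18.8153°
θ_1 = β − ψ = -60.0004°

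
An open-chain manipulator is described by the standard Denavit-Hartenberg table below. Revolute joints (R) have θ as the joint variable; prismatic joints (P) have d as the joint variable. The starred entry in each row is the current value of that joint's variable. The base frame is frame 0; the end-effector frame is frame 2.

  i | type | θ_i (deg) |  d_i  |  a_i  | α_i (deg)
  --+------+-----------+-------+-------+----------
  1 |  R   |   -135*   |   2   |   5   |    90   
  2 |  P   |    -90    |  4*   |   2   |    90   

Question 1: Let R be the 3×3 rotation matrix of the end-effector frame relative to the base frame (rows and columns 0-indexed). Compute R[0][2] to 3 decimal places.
0.707

End-effector z-axis (col 2 of R) = (0.7071,0.7071,-0.0000)
R[0][2] = 0.7071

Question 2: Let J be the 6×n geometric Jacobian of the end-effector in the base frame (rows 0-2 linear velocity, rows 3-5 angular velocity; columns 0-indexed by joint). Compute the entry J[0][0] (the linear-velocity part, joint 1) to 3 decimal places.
axis z_0 = ẑ; lever o_n−o_0 = (-6.3640,-0.7071,0.0000)
cross product → J_v[:, 0] = (0.7071,-6.3640,0.0000)
J_ω[:, 0] = z_0
entry J[0][0] = 0.7071

0.707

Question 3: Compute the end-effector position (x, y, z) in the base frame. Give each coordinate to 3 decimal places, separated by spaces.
-6.364 -0.707 0.000

after link 1: o_1 = (-3.5355, -3.5355, 2.0000)
after link 2: o_2 = (-6.3640, -0.7071, 0.0000)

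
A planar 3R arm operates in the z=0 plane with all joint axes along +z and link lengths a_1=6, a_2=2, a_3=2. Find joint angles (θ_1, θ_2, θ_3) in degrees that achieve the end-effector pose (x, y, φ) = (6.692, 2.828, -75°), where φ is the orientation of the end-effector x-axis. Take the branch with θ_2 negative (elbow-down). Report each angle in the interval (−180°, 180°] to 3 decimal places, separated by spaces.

wrist centre = target − a_3·(cos φ, sin φ) = (6.1744, 4.7599)
cos θ_2 = (60.7789−6²−2²)/(2·6·2) = 0.8658; θ_2 = -30.0271° (elbow-down)
β = atan2(4.7599,6.1744) = 37.6288°; ψ = atan2(-1.0008,7.7316) = -7.3757°
θ_1 = β − ψ = 45.0045°
θ_3 = φ − θ_1 − θ_2 = -89.9774° (wrapped to (-180°,180°])

45.005 -30.027 -89.977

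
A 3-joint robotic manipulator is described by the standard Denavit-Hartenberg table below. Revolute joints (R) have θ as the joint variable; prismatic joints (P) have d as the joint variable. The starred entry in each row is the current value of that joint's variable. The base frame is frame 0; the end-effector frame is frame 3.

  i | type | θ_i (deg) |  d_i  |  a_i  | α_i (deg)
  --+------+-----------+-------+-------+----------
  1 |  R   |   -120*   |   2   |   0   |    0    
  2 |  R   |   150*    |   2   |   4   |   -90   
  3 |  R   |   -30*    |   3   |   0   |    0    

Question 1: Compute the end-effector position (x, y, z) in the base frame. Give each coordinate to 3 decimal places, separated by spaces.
after link 1: o_1 = (0.0000, 0.0000, 2.0000)
after link 2: o_2 = (3.4641, 2.0000, 4.0000)
after link 3: o_3 = (1.9641, 4.5981, 4.0000)

1.964 4.598 4.000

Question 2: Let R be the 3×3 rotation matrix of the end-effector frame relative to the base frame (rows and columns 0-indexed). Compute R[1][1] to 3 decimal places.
0.250

End-effector y-axis (col 1 of R) = (0.4330,0.2500,-0.8660)
R[1][1] = 0.2500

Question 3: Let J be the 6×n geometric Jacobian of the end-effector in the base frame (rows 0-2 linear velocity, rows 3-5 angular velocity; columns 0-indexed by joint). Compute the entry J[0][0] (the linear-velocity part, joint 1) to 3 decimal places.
-4.598

axis z_0 = ẑ; lever o_n−o_0 = (1.9641,4.5981,4.0000)
cross product → J_v[:, 0] = (-4.5981,1.9641,0.0000)
J_ω[:, 0] = z_0
entry J[0][0] = -4.5981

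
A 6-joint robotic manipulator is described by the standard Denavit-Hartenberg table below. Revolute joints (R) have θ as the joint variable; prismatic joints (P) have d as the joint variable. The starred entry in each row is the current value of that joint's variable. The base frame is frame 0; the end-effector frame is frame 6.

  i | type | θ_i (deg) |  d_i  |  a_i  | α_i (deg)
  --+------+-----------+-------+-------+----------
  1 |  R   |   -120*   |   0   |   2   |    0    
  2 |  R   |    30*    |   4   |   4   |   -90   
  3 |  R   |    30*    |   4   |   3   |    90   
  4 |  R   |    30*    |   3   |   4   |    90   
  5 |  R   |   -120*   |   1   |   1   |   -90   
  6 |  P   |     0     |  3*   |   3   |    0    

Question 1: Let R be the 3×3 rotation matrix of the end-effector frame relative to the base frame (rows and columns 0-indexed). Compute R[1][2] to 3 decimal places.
End-effector z-axis (col 2 of R) = (0.4330,-0.3995,-0.8080)
R[1][2] = -0.3995

-0.400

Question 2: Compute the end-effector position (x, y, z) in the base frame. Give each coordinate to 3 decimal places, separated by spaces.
4.433 -11.230 -1.442

after link 1: o_1 = (-1.0000, -1.7321, 0.0000)
after link 2: o_2 = (-1.0000, -5.7321, 4.0000)
after link 3: o_3 = (3.0000, -8.3301, 2.5000)
after link 4: o_4 = (5.0000, -12.8301, 3.3660)
after link 5: o_5 = (3.8840, -12.4551, 2.5825)
after link 6: o_6 = (4.4330, -11.2296, -1.4420)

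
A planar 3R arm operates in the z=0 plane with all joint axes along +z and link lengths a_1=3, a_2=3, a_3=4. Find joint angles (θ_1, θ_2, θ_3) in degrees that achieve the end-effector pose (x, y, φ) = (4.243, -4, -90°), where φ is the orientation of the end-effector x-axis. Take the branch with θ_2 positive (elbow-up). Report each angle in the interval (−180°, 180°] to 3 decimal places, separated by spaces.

wrist centre = target − a_3·(cos φ, sin φ) = (4.2430, 0.0000)
cos θ_2 = (18.0030−3²−3²)/(2·3·3) = 0.0002; θ_2 = 89.9903° (elbow-up)
β = atan2(0.0000,4.2430) = 0.0000°; ψ = atan2(3.0000,3.0005) = 44.9951°
θ_1 = β − ψ = -44.9951°
θ_3 = φ − θ_1 − θ_2 = -134.9951° (wrapped to (-180°,180°])

-44.995 89.990 -134.995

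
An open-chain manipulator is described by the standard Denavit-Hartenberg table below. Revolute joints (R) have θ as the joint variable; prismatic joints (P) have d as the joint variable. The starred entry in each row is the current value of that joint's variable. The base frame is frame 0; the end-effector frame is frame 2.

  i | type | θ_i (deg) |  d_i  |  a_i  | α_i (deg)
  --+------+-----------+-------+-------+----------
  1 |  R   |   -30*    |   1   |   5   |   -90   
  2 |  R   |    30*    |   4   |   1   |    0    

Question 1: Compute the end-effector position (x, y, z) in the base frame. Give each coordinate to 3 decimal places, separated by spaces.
after link 1: o_1 = (4.3301, -2.5000, 1.0000)
after link 2: o_2 = (7.0801, 0.5311, 0.5000)

7.080 0.531 0.500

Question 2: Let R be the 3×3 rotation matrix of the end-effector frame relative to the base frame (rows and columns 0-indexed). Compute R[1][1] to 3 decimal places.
End-effector y-axis (col 1 of R) = (-0.4330,0.2500,-0.8660)
R[1][1] = 0.2500

0.250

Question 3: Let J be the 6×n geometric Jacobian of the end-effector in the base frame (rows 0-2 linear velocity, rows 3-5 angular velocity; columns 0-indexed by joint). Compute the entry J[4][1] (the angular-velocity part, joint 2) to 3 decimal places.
axis z_1 = (0.5000,0.8660,0.0000); lever o_n−o_1 = (2.7500,3.0311,-0.5000)
cross product → J_v[:, 1] = (-0.4330,0.2500,-0.8660)
J_ω[:, 1] = z_1
entry J[4][1] = 0.8660

0.866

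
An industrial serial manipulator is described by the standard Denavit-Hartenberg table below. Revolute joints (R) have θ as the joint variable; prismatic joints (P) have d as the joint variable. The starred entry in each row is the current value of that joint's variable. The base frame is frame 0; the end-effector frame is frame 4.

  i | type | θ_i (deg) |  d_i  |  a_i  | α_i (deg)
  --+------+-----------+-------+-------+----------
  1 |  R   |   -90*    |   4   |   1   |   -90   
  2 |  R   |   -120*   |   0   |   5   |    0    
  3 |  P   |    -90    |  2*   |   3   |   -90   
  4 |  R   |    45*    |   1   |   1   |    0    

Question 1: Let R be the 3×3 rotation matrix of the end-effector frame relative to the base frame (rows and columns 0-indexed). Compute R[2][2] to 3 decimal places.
0.866

End-effector z-axis (col 2 of R) = (-0.0000,0.5000,0.8660)
R[2][2] = 0.8660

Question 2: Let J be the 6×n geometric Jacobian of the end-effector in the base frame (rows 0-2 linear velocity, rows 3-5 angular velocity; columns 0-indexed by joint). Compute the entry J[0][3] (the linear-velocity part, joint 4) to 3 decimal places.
axis z_3 = (-0.0000,0.5000,0.8660); lever o_n−o_3 = (-0.7071,1.1124,0.5125)
cross product → J_v[:, 3] = (-0.7071,-0.6124,0.3536)
J_ω[:, 3] = z_3
entry J[0][3] = -0.7071

-0.707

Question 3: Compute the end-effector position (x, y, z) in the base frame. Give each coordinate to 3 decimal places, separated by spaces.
1.293 5.210 7.343

after link 1: o_1 = (0.0000, -1.0000, 4.0000)
after link 2: o_2 = (-0.0000, 1.5000, 8.3301)
after link 3: o_3 = (2.0000, 4.0981, 6.8301)
after link 4: o_4 = (1.2929, 5.2104, 7.3426)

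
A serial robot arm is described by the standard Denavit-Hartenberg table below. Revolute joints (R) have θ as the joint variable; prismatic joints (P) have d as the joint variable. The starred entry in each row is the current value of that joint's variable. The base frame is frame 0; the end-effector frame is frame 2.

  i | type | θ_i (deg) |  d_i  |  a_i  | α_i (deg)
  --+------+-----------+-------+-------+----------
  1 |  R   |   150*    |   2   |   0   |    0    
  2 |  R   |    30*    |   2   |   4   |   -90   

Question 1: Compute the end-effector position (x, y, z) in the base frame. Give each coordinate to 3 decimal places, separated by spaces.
-4.000 0.000 4.000

after link 1: o_1 = (0.0000, 0.0000, 2.0000)
after link 2: o_2 = (-4.0000, 0.0000, 4.0000)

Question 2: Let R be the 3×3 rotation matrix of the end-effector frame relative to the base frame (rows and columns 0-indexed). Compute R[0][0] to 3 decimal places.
-1.000

End-effector x-axis (col 0 of R) = (-1.0000,0.0000,0.0000)
R[0][0] = -1.0000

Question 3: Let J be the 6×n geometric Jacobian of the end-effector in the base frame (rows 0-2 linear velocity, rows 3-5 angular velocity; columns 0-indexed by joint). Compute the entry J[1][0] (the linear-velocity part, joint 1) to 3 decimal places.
-4.000

axis z_0 = ẑ; lever o_n−o_0 = (-4.0000,0.0000,4.0000)
cross product → J_v[:, 0] = (0.0000,-4.0000,0.0000)
J_ω[:, 0] = z_0
entry J[1][0] = -4.0000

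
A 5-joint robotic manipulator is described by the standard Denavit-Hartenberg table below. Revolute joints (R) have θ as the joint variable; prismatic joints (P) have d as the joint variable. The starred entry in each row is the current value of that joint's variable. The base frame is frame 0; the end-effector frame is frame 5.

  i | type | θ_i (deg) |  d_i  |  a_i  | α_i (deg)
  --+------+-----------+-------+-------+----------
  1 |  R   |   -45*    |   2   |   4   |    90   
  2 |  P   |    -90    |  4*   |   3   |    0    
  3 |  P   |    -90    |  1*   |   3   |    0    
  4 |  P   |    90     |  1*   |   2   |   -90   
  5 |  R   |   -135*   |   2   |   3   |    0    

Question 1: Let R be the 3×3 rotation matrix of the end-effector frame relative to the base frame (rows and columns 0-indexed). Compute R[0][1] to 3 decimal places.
End-effector y-axis (col 1 of R) = (-0.5000,-0.5000,-0.7071)
R[0][1] = -0.5000

-0.500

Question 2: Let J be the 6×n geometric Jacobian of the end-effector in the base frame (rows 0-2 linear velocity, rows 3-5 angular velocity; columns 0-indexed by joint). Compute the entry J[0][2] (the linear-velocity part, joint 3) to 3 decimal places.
-0.707

prismatic axis z_2 = (-0.7071,-0.7071,0.0000)
J_v[:, 2] = z_2; J_ω[:, 2] = (0,0,0)
entry J[0][2] = -0.7071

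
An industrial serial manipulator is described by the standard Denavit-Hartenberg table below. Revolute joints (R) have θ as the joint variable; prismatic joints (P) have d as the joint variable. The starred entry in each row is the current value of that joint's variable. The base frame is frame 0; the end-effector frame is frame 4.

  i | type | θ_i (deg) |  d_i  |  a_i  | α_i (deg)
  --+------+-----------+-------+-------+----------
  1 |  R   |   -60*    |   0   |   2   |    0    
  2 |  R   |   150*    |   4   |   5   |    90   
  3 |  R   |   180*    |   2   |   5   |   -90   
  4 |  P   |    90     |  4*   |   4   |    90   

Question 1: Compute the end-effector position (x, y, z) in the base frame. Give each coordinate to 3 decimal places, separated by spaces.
-1.000 -1.732 0.000

after link 1: o_1 = (1.0000, -1.7321, 0.0000)
after link 2: o_2 = (1.0000, 3.2679, 4.0000)
after link 3: o_3 = (3.0000, -1.7321, 4.0000)
after link 4: o_4 = (-1.0000, -1.7321, 0.0000)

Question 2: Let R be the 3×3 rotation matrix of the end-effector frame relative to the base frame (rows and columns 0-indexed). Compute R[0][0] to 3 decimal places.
-1.000

End-effector x-axis (col 0 of R) = (-1.0000,-0.0000,-0.0000)
R[0][0] = -1.0000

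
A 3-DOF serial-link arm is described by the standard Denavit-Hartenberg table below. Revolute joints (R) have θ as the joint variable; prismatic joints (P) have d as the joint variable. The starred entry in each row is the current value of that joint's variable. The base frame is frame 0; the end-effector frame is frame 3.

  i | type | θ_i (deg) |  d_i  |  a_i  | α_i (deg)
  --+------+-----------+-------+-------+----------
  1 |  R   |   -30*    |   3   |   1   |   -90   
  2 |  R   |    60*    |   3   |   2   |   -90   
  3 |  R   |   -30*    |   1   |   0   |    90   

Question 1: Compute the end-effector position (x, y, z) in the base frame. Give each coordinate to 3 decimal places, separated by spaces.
2.482 2.031 0.768

after link 1: o_1 = (0.8660, -0.5000, 3.0000)
after link 2: o_2 = (3.2321, 1.5981, 1.2679)
after link 3: o_3 = (2.4821, 2.0311, 0.7679)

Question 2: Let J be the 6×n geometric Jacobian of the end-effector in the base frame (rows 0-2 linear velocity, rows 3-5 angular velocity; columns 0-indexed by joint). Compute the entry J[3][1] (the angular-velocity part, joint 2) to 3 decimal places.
0.500

axis z_1 = (0.5000,0.8660,0.0000); lever o_n−o_1 = (1.6160,2.5311,-2.2321)
cross product → J_v[:, 1] = (-1.9330,1.1160,-0.1340)
J_ω[:, 1] = z_1
entry J[3][1] = 0.5000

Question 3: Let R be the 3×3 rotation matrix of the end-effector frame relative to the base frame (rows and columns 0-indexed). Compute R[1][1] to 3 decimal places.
End-effector y-axis (col 1 of R) = (-0.7500,0.4330,-0.5000)
R[1][1] = 0.4330

0.433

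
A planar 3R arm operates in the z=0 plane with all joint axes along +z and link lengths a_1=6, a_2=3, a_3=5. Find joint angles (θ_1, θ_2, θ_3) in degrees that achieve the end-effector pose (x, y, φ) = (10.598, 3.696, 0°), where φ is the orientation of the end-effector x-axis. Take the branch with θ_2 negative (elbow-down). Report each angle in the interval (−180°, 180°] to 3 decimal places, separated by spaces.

60.000 -90.003 30.003

wrist centre = target − a_3·(cos φ, sin φ) = (5.5980, 3.6960)
cos θ_2 = (44.9980−6²−3²)/(2·6·3) = -0.0001; θ_2 = -90.0032° (elbow-down)
β = atan2(3.6960,5.5980) = 33.4342°; ψ = atan2(-3.0000,5.9998) = -26.5657°
θ_1 = β − ψ = 59.9999°
θ_3 = φ − θ_1 − θ_2 = 30.0032° (wrapped to (-180°,180°])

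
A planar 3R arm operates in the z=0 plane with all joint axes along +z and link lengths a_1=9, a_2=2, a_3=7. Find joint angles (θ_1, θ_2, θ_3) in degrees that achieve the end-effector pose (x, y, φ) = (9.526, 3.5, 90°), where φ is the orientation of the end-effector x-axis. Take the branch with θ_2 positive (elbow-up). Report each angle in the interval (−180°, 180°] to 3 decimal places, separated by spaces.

-30.002 60.010 59.992

wrist centre = target − a_3·(cos φ, sin φ) = (9.5260, -3.5000)
cos θ_2 = (102.9947−9²−2²)/(2·9·2) = 0.4999; θ_2 = 60.0098° (elbow-up)
β = atan2(-3.5000,9.5260) = -20.1741°; ψ = atan2(1.7322,9.9997) = 9.8277°
θ_1 = β − ψ = -30.0018°
θ_3 = φ − θ_1 − θ_2 = 59.9920° (wrapped to (-180°,180°])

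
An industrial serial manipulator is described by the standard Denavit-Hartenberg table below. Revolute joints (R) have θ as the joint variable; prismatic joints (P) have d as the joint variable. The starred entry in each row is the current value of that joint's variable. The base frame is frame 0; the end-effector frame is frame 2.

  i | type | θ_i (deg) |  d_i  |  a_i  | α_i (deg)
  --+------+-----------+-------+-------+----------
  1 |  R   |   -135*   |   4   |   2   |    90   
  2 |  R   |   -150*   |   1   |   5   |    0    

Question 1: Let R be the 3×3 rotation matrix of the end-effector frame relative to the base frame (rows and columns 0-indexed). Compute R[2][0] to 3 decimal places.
-0.500

End-effector x-axis (col 0 of R) = (0.6124,0.6124,-0.5000)
R[2][0] = -0.5000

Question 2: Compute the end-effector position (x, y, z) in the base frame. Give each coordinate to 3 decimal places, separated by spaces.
0.941 2.355 1.500

after link 1: o_1 = (-1.4142, -1.4142, 4.0000)
after link 2: o_2 = (0.9405, 2.3548, 1.5000)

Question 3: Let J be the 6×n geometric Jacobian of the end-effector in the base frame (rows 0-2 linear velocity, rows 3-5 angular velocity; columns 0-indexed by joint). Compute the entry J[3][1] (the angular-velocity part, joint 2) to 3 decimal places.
-0.707

axis z_1 = (-0.7071,0.7071,0.0000); lever o_n−o_1 = (2.3548,3.7690,-2.5000)
cross product → J_v[:, 1] = (-1.7678,-1.7678,-4.3301)
J_ω[:, 1] = z_1
entry J[3][1] = -0.7071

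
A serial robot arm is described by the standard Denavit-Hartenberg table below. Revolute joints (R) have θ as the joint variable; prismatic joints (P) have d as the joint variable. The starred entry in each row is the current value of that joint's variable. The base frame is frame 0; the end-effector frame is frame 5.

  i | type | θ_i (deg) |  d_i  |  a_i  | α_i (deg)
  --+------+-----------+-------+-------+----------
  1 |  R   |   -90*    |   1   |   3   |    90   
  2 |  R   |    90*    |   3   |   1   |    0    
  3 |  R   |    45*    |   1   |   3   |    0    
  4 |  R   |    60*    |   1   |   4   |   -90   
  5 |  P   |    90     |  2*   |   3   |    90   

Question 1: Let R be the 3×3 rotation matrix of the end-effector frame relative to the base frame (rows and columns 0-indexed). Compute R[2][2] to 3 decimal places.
-0.259

End-effector z-axis (col 2 of R) = (-0.0000,0.9659,-0.2588)
R[2][2] = -0.2588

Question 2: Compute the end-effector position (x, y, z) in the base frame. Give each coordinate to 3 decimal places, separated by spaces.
-2.000 2.467 1.154

after link 1: o_1 = (0.0000, -3.0000, 1.0000)
after link 2: o_2 = (-3.0000, -3.0000, 2.0000)
after link 3: o_3 = (-4.0000, -0.8787, 4.1213)
after link 4: o_4 = (-5.0000, 2.9850, 3.0860)
after link 5: o_5 = (-2.0000, 2.4674, 1.1542)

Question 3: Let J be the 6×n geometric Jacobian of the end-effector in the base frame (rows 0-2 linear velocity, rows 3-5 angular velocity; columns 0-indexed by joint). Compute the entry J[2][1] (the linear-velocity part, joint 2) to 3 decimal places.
-5.467

axis z_1 = (-1.0000,-0.0000,0.0000); lever o_n−o_1 = (-2.0000,5.4674,0.1542)
cross product → J_v[:, 1] = (-0.0000,0.1542,-5.4674)
J_ω[:, 1] = z_1
entry J[2][1] = -5.4674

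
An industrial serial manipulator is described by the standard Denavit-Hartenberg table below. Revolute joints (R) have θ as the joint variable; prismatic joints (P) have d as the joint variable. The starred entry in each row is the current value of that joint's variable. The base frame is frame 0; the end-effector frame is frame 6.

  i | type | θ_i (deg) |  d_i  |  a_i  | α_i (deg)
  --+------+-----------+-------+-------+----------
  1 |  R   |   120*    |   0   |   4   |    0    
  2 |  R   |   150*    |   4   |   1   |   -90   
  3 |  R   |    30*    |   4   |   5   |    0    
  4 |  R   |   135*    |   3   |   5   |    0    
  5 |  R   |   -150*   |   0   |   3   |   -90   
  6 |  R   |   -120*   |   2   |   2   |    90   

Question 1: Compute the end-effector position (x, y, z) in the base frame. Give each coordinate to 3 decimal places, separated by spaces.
6.732 1.549 -2.244

after link 1: o_1 = (-2.0000, 3.4641, 0.0000)
after link 2: o_2 = (-2.0000, 2.4641, 4.0000)
after link 3: o_3 = (2.0000, -1.8660, 1.5000)
after link 4: o_4 = (5.0000, 2.9636, 0.2059)
after link 5: o_5 = (5.0000, 0.0658, -0.5706)
after link 6: o_6 = (6.7321, 1.5494, -2.2436)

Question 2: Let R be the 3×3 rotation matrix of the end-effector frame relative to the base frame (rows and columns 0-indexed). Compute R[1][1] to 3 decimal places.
0.259

End-effector y-axis (col 1 of R) = (0.0000,0.2588,-0.9659)
R[1][1] = 0.2588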